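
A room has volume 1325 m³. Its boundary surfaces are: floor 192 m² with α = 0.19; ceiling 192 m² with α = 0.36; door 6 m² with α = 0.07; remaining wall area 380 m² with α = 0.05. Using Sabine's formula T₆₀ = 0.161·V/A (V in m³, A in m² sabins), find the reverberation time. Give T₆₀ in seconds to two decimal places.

Summing Sᵢαᵢ: 192·0.19 + 192·0.36 + 6·0.07 + 380·0.05 = 125.02 m².
T₆₀ = 0.161 × 1325 / 125.02 = 1.706 s.

1.71 s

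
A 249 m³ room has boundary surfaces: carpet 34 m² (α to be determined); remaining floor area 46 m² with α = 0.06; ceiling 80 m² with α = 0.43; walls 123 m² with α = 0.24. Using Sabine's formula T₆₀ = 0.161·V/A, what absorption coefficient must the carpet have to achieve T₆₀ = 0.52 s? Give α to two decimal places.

0.31

Required total absorption A = 0.161·249/0.52 = 77.09 m².
Absorption from the other surfaces = 46·0.06 + 80·0.43 + 123·0.24 = 66.68 m², so the carpet must supply 10.41 m² over 34 m².
α = 10.41/34 = 0.306.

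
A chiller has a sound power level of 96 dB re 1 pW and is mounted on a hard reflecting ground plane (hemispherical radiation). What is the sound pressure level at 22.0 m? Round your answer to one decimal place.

L_p = L_w − 10·log₁₀(2π·r²) with r = 22.0 m.
2π·r² = 3041 m², 10·log₁₀ of that is 34.830 dB.
L_p = 96 − 34.830 = 61.17 dB.

61.2 dB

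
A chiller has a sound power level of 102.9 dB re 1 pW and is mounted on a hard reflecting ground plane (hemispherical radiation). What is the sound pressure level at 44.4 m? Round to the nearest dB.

The power spreads over a hemisphere of area 2π·r², so L_p = L_w − 10·log₁₀(2π·r²).
2π·r² = 1.239e+04 m², 10·log₁₀ of that is 40.929 dB.
L_p = 102.9 − 40.929 = 61.97 dB.

62 dB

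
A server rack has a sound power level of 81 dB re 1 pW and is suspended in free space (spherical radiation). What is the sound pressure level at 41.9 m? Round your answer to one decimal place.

37.6 dB

L_p = L_w − 10·log₁₀(4π·r²) with r = 41.9 m.
4π·r² = 2.206e+04 m², 10·log₁₀ of that is 43.436 dB.
L_p = 81 − 43.436 = 37.56 dB.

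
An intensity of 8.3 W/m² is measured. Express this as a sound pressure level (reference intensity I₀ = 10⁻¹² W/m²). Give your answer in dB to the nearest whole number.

129 dB

Dividing by I₀ shifts the exponent by 12: I/I₀ = 8.3×10^12.
L = 10·(0.9191 + 12) = 129.19 dB.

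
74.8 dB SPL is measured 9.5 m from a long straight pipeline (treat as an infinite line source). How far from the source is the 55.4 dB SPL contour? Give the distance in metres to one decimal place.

The 19.4 dB drop corresponds to a distance ratio of 10^(19.4/10) for a line source.
r₂ = 9.5·10^((74.8−55.4)/10) = 9.5·10^(19.4/10) = 827.42 m.

827.4 m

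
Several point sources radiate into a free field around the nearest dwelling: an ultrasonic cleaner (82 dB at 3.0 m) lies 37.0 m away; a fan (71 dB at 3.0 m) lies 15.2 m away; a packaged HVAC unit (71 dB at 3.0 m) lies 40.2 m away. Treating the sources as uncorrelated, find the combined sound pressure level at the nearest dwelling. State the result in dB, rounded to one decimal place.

62.0 dB

Propagate each source to the receiver with L = L_ref − 20·log₁₀(r/r_ref), then add intensities.
ultrasonic cleaner: 82 − 20·log₁₀(37.0/3.0) = 82 − 21.82 = 60.18 dB.
fan: 71 − 20·log₁₀(15.2/3.0) = 71 − 14.09 = 56.91 dB.
packaged HVAC unit: 71 − 20·log₁₀(40.2/3.0) = 71 − 22.54 = 48.46 dB.
Σ 10^(L/10) = 1.602e+06 → L_total = 10·log₁₀(1.602e+06) = 62.05 dB.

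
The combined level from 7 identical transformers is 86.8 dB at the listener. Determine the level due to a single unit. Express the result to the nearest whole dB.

7 equal contributions raise the level by 10·log₁₀ 7 = 8.451 dB, so each unit alone gives 86.8 − 8.451.

78 dB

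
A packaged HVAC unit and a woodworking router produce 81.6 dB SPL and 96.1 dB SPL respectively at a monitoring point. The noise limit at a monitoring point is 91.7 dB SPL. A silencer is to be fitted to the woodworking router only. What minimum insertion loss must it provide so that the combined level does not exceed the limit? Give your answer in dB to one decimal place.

Everything except the woodworking router sums to 10^(81.6/10) = 1.445e+08 in linear terms, 81.60 dB SPL.
The limit corresponds to 10^(91.7/10) = 1.479e+09; subtracting the fixed part leaves 1.335e+09 for the woodworking router, i.e. 91.25 dB SPL.
So the woodworking router must be reduced from 96.1 to 91.25 dB SPL: IL = 4.85 dB.

4.8 dB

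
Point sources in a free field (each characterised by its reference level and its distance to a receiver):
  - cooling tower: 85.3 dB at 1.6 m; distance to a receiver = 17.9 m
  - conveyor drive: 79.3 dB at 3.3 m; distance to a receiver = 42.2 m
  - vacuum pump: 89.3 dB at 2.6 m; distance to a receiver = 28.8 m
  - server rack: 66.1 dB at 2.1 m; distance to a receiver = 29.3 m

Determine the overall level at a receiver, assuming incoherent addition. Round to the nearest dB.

Propagate each source to the receiver with L = L_ref − 20·log₁₀(r/r_ref), then add intensities.
cooling tower: 85.3 − 20·log₁₀(17.9/1.6) = 85.3 − 20.97 = 64.33 dB.
conveyor drive: 79.3 − 20·log₁₀(42.2/3.3) = 79.3 − 22.14 = 57.16 dB.
vacuum pump: 89.3 − 20·log₁₀(28.8/2.6) = 89.3 − 20.89 = 68.41 dB.
server rack: 66.1 − 20·log₁₀(29.3/2.1) = 66.1 − 22.89 = 43.21 dB.
Σ 10^(L/10) = 1.019e+07 → L_total = 10·log₁₀(1.019e+07) = 70.08 dB.

70 dB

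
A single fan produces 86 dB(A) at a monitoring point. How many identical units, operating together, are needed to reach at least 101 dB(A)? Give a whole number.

32

Need L₁ + 10·log₁₀ N ≥ 101, i.e. log₁₀ N ≥ 1.50.
N ≥ 10^(15.0/10) = 31.623, so N = 32.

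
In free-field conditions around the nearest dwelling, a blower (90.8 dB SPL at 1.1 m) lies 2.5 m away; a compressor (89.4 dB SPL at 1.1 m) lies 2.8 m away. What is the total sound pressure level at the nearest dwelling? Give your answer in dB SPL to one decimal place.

85.6 dB SPL

Propagate each source to the receiver with L = L_ref − 20·log₁₀(r/r_ref), then add intensities.
blower: 90.8 − 20·log₁₀(2.5/1.1) = 90.8 − 7.13 = 83.67 dB SPL.
compressor: 89.4 − 20·log₁₀(2.8/1.1) = 89.4 − 8.12 = 81.28 dB SPL.
Σ 10^(L/10) = 3.672e+08 → L_total = 10·log₁₀(3.672e+08) = 85.65 dB SPL.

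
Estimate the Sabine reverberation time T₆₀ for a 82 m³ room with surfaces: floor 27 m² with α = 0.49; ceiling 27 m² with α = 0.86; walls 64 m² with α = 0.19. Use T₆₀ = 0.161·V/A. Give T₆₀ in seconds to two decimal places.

0.27 s

A = Σ Sᵢαᵢ = 27·0.49 + 27·0.86 + 64·0.19 = 48.61 m².
T₆₀ = 0.161·V/A = 0.161·82/48.61 = 0.272 s.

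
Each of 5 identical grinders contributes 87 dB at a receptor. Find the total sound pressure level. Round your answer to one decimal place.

94.0 dB

With 5 equal, uncorrelated contributions the intensity is 5× that of one unit, giving a rise of 10·log₁₀ 5.
L_total = 87 + 10·log₁₀(5) = 87 + 6.990 = 93.99 dB.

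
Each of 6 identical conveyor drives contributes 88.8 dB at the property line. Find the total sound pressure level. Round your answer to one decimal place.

96.6 dB

L_total = L₁ + 10·log₁₀ N for N identical incoherent sources.
L_total = 88.8 + 10·log₁₀(6) = 88.8 + 7.782 = 96.58 dB.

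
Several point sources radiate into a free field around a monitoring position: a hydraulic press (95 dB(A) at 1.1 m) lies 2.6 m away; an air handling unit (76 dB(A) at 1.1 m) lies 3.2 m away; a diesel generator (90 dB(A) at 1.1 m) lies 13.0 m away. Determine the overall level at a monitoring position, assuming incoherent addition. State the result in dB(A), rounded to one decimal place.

Apply inverse-square spreading to bring every level to the receiver, then sum 10^(L/10).
hydraulic press: 95 − 20·log₁₀(2.6/1.1) = 95 − 7.47 = 87.53 dB(A).
air handling unit: 76 − 20·log₁₀(3.2/1.1) = 76 − 9.28 = 66.72 dB(A).
diesel generator: 90 − 20·log₁₀(13.0/1.1) = 90 − 21.45 = 68.55 dB(A).
Σ 10^(L/10) = 5.779e+08 → L_total = 10·log₁₀(5.779e+08) = 87.62 dB(A).

87.6 dB(A)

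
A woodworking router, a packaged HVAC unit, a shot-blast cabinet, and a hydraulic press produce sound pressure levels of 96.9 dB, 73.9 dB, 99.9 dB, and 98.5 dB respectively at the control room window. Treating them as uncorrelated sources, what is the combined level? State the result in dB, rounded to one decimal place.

For uncorrelated sources the intensities add, so convert each level to linear form, sum, and take 10·log₁₀ of the total.
Σ 10^(L/10) = 10^(96.9/10) + 10^(73.9/10) + 10^(99.9/10) + 10^(98.5/10) = 2.177e+10.
L_total = 10·log₁₀(2.177e+10) = 103.38 dB.

103.4 dB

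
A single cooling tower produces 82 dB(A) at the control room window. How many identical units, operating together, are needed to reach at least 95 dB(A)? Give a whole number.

20

N identical sources give L₁ + 10·log₁₀ N, so require 10·log₁₀ N ≥ 95 − 82 = 13.0 dB.
N ≥ 10^(13.0/10) = 19.953, so N = 20.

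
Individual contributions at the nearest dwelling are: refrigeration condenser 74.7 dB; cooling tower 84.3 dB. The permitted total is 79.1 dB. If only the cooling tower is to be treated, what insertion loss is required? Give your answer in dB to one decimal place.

7.2 dB

The untreated sources together contribute 10^(74.7/10) = 2.951e+07, i.e. 74.70 dB.
The limit corresponds to 10^(79.1/10) = 8.128e+07; subtracting the fixed part leaves 5.177e+07 for the cooling tower, i.e. 77.14 dB.
Required insertion loss = 84.3 − 77.14 = 7.16 dB.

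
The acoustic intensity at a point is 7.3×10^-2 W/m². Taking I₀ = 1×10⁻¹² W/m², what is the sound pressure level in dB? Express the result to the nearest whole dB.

I/I₀ = 7.3×10^-2/10⁻¹² = 7.3×10^10, and L = 10·log₁₀(I/I₀).
L = 10·(0.8633 + 10) = 108.63 dB.

109 dB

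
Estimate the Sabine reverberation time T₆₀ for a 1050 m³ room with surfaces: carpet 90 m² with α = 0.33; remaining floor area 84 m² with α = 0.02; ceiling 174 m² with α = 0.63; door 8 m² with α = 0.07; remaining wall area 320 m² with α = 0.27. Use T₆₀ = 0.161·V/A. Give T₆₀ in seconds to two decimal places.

0.74 s

A = Σ Sᵢαᵢ = 90·0.33 + 84·0.02 + 174·0.63 + 8·0.07 + 320·0.27 = 227.96 m².
T₆₀ = 0.161·V/A = 0.161·1050/227.96 = 0.742 s.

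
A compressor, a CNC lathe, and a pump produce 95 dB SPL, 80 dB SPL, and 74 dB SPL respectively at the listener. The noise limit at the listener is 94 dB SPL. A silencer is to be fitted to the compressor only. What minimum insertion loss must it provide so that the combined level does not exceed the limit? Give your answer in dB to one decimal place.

Fixed contribution from the other sources: Σ 10^(L/10) = 10^(80/10) + 10^(74/10) = 1.251e+08 (80.97 dB SPL).
To meet 94 dB SPL overall, the treated compressor may contribute at most 10^(94/10) − 1.251e+08 = 2.387e+09, i.e. 93.78 dB SPL.
So the compressor must be reduced from 95 to 93.78 dB SPL: IL = 1.22 dB.

1.2 dB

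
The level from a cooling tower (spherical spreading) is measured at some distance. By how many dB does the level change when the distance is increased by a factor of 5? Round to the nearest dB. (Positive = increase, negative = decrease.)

-14 dB

With spherical spreading the level changes by −20·log₁₀(r₂/r₁).
ΔL = −20·log₁₀(5) = -13.98 dB.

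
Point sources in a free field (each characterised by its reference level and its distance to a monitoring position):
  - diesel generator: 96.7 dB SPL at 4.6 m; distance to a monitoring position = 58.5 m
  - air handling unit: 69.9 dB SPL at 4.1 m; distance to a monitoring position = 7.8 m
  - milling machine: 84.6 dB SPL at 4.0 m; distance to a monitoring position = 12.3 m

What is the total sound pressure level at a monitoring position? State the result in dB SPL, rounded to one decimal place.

77.9 dB SPL

First find each source's level at the receiver (point-source: −20·log₁₀(r/r_ref)), then combine on an intensity basis.
diesel generator: 96.7 − 20·log₁₀(58.5/4.6) = 96.7 − 22.09 = 74.61 dB SPL.
air handling unit: 69.9 − 20·log₁₀(7.8/4.1) = 69.9 − 5.59 = 64.31 dB SPL.
milling machine: 84.6 − 20·log₁₀(12.3/4.0) = 84.6 − 9.76 = 74.84 dB SPL.
Σ 10^(L/10) = 6.212e+07 → L_total = 10·log₁₀(6.212e+07) = 77.93 dB SPL.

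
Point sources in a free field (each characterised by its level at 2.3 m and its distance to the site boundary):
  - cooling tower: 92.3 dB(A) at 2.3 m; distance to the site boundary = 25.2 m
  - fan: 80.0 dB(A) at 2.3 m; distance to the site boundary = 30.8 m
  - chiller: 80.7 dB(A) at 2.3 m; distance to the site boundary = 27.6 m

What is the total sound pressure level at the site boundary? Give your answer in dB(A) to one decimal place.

71.9 dB(A)

Propagate each source to the receiver with L = L_ref − 20·log₁₀(r/r_ref), then add intensities.
cooling tower: 92.3 − 20·log₁₀(25.2/2.3) = 92.3 − 20.79 = 71.51 dB(A).
fan: 80.0 − 20·log₁₀(30.8/2.3) = 80.0 − 22.54 = 57.46 dB(A).
chiller: 80.7 − 20·log₁₀(27.6/2.3) = 80.7 − 21.58 = 59.12 dB(A).
Σ 10^(L/10) = 1.552e+07 → L_total = 10·log₁₀(1.552e+07) = 71.91 dB(A).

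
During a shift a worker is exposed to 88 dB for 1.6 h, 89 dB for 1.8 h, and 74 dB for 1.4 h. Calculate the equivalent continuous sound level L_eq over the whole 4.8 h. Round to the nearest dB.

L_eq = 10·log₁₀[(1/T)·Σ tᵢ·10^(Lᵢ/10)] with T = 4.8 h.
Σ tᵢ·10^(Lᵢ/10) = 1.6·10^(88/10) + 1.8·10^(89/10) + 1.4·10^(74/10) = 2.474e+09.
L_eq = 10·log₁₀(2.474e+09/4.8) = 87.12 dB.

87 dB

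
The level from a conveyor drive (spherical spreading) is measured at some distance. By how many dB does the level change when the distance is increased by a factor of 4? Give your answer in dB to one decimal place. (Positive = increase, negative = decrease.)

-12.0 dB

Point-source spreading: ΔL = −20·log₁₀(r₂/r₁).
ΔL = −20·log₁₀(4) = -12.04 dB.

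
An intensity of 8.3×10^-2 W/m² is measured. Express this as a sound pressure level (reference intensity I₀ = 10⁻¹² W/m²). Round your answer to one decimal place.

109.2 dB

I/I₀ = 8.3×10^-2/10⁻¹² = 8.3×10^10, and L = 10·log₁₀(I/I₀).
L = 10·(0.9191 + 10) = 109.19 dB.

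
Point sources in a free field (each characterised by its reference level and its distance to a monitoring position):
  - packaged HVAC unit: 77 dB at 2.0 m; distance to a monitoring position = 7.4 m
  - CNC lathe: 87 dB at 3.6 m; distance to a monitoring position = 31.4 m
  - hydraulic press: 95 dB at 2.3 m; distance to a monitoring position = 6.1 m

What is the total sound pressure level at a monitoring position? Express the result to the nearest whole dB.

87 dB

Apply inverse-square spreading to bring every level to the receiver, then sum 10^(L/10).
packaged HVAC unit: 77 − 20·log₁₀(7.4/2.0) = 77 − 11.36 = 65.64 dB.
CNC lathe: 87 − 20·log₁₀(31.4/3.6) = 87 − 18.81 = 68.19 dB.
hydraulic press: 95 − 20·log₁₀(6.1/2.3) = 95 − 8.47 = 86.53 dB.
Σ 10^(L/10) = 4.598e+08 → L_total = 10·log₁₀(4.598e+08) = 86.63 dB.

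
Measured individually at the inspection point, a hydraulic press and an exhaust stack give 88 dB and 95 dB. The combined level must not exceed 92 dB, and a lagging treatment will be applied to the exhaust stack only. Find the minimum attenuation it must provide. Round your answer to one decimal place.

Everything except the exhaust stack sums to 10^(88/10) = 6.310e+08 in linear terms, 88.00 dB.
The limit corresponds to 10^(92/10) = 1.585e+09; subtracting the fixed part leaves 9.539e+08 for the exhaust stack, i.e. 89.80 dB.
Required insertion loss = 95 − 89.80 = 5.20 dB.

5.2 dB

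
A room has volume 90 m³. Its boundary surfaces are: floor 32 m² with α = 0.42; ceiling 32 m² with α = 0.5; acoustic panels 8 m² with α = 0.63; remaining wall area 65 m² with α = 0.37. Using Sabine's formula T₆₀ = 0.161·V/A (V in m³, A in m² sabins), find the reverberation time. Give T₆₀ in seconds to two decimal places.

Total absorption A = 32·0.42 + 32·0.5 + 8·0.63 + 65·0.37 = 58.53 m² sabins.
T₆₀ = 0.161 × 90 / 58.53 = 0.248 s.

0.25 s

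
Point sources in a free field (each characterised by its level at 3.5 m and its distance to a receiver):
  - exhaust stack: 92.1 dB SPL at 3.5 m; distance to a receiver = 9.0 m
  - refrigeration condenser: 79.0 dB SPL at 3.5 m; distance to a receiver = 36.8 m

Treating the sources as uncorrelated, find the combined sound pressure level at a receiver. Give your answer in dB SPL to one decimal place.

Propagate each source to the receiver with L = L_ref − 20·log₁₀(r/r_ref), then add intensities.
exhaust stack: 92.1 − 20·log₁₀(9.0/3.5) = 92.1 − 8.20 = 83.90 dB SPL.
refrigeration condenser: 79.0 − 20·log₁₀(36.8/3.5) = 79.0 − 20.44 = 58.56 dB SPL.
Σ 10^(L/10) = 2.460e+08 → L_total = 10·log₁₀(2.460e+08) = 83.91 dB SPL.

83.9 dB SPL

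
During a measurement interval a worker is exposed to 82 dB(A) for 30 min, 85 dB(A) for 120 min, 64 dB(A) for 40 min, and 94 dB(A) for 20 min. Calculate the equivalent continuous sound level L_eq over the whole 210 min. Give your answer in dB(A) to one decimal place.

Weight each interval's intensity by its duration and average over T = 210 min:
Σ tᵢ·10^(Lᵢ/10) = 30·10^(82/10) + 120·10^(85/10) + 40·10^(64/10) + 20·10^(94/10) = 9.304e+10.
L_eq = 10·log₁₀(9.304e+10/210) = 86.46 dB(A).

86.5 dB(A)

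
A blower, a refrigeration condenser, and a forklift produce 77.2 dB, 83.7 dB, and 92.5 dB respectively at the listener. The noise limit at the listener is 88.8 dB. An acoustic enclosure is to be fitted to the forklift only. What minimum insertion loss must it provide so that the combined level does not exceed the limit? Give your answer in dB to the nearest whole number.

6 dB

The untreated sources together contribute 10^(77.2/10) + 10^(83.7/10) = 2.869e+08, i.e. 84.58 dB.
To meet 88.8 dB overall, the treated forklift may contribute at most 10^(88.8/10) − 2.869e+08 = 4.717e+08, i.e. 86.74 dB.
Required insertion loss = 92.5 − 86.74 = 5.76 dB.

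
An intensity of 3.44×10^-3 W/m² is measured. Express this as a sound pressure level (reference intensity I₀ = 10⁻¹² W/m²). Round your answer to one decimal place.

95.4 dB

I/I₀ = 3.44×10^-3/10⁻¹² = 3.44×10^9, and L = 10·log₁₀(I/I₀).
L = 10·(0.5366 + 9) = 95.37 dB.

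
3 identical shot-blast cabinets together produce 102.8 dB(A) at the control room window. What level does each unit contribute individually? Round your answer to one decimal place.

3 equal contributions raise the level by 10·log₁₀ 3 = 4.771 dB, so each unit alone gives 102.8 − 4.771.

98.0 dB(A)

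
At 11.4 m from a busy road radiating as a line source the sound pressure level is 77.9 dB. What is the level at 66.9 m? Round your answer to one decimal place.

70.2 dB

For a line source, L₂ = L₁ − 10·log₁₀(r₂/r₁).
L₂ = 77.9 − 10·log₁₀(66.9/11.4) = 77.9 − 7.685 = 70.21 dB.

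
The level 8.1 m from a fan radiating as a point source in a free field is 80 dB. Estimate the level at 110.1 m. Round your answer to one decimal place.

57.3 dB

Point-source attenuation: ΔL = 20·log₁₀(r₂/r₁) = 20·log₁₀(110.1/8.1) = 22.666 dB.
L₂ = 80 − 20·log₁₀(110.1/8.1) = 80 − 22.666 = 57.33 dB.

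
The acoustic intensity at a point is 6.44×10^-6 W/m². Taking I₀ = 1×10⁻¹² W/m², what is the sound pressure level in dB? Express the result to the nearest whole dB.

L = 10·log₁₀(I/I₀) = 10·log₁₀(6.44×10^-6/10⁻¹²) = 10·log₁₀(6.44×10^6).
L = 10·(0.8089 + 6) = 68.09 dB.

68 dB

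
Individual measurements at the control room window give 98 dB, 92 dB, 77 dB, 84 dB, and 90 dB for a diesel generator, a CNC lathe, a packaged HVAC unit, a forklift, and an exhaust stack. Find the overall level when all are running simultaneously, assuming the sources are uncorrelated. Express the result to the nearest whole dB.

Incoherent sources combine by intensity addition: L_total = 10·log₁₀(Σ 10^(L_i/10)).
Σ 10^(L/10) = 10^(98/10) + 10^(92/10) + 10^(77/10) + 10^(84/10) + 10^(90/10) = 9.196e+09.
L_total = 10·log₁₀(9.196e+09) = 99.64 dB.

100 dB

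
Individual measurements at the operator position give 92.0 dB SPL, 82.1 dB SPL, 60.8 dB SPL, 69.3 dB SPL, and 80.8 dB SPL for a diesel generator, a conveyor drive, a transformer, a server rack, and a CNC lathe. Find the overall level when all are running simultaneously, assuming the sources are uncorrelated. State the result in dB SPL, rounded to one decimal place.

92.7 dB SPL

Incoherent sources combine by intensity addition: L_total = 10·log₁₀(Σ 10^(L_i/10)).
Σ 10^(L/10) = 10^(92.0/10) + 10^(82.1/10) + 10^(60.8/10) + 10^(69.3/10) + 10^(80.8/10) = 1.877e+09.
L_total = 10·log₁₀(1.877e+09) = 92.73 dB SPL.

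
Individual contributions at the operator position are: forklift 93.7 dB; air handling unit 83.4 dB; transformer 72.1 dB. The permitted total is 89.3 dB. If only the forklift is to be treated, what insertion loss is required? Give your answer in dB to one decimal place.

The untreated sources together contribute 10^(83.4/10) + 10^(72.1/10) = 2.350e+08, i.e. 83.71 dB.
To meet 89.3 dB overall, the treated forklift may contribute at most 10^(89.3/10) − 2.350e+08 = 6.161e+08, i.e. 87.90 dB.
Required insertion loss = 93.7 − 87.90 = 5.80 dB.

5.8 dB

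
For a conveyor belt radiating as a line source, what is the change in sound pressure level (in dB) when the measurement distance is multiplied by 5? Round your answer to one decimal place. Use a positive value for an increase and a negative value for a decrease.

A line source loses 3 dB per doubling of distance; generally ΔL = −10·log₁₀(r₂/r₁).
ΔL = −10·log₁₀(5) = -6.99 dB.

-7.0 dB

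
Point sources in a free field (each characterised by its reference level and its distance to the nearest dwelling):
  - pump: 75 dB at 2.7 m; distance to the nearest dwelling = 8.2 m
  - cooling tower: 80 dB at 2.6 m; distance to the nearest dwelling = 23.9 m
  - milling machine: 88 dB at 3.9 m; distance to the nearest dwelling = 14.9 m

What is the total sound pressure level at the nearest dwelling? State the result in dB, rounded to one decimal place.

76.8 dB

Apply inverse-square spreading to bring every level to the receiver, then sum 10^(L/10).
pump: 75 − 20·log₁₀(8.2/2.7) = 75 − 9.65 = 65.35 dB.
cooling tower: 80 − 20·log₁₀(23.9/2.6) = 80 − 19.27 = 60.73 dB.
milling machine: 88 − 20·log₁₀(14.9/3.9) = 88 − 11.64 = 76.36 dB.
Σ 10^(L/10) = 4.784e+07 → L_total = 10·log₁₀(4.784e+07) = 76.80 dB.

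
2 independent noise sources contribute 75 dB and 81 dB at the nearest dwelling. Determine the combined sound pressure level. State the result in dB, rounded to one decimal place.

Incoherent sources combine by intensity addition: L_total = 10·log₁₀(Σ 10^(L_i/10)).
Σ 10^(L/10) = 10^(75/10) + 10^(81/10) = 1.575e+08.
L_total = 10·log₁₀(1.575e+08) = 81.97 dB.

82.0 dB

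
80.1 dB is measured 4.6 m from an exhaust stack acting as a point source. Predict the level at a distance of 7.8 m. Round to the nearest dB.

Point-source attenuation: ΔL = 20·log₁₀(r₂/r₁) = 20·log₁₀(7.8/4.6) = 4.587 dB.
L₂ = 80.1 − 20·log₁₀(7.8/4.6) = 80.1 − 4.587 = 75.51 dB.

76 dB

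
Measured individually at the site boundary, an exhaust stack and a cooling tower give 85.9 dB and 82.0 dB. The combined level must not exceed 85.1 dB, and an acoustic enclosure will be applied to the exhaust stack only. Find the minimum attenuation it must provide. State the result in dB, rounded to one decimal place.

Fixed contribution from the other source: Σ 10^(L/10) = 10^(82.0/10) = 1.585e+08 (82.00 dB).
The limit corresponds to 10^(85.1/10) = 3.236e+08; subtracting the fixed part leaves 1.651e+08 for the exhaust stack, i.e. 82.18 dB.
So the exhaust stack must be reduced from 85.9 to 82.18 dB: IL = 3.72 dB.

3.7 dB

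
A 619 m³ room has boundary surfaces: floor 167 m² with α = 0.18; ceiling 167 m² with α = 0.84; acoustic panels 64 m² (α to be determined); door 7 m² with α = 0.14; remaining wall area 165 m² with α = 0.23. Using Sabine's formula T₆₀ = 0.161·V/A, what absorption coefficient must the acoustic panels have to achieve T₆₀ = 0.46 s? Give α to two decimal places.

0.12

A = 0.161·V/T₆₀ = 0.161·619/0.46 = 216.65 m² sabins.
Absorption from the other surfaces = 167·0.18 + 167·0.84 + 7·0.14 + 165·0.23 = 209.27 m², so the acoustic panels must supply 7.38 m² over 64 m².
α = 7.38/64 = 0.115.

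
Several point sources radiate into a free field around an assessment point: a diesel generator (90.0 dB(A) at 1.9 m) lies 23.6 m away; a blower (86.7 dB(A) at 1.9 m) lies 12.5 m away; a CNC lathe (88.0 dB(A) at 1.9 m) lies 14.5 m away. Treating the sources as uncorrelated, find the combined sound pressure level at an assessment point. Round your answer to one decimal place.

74.5 dB(A)

Propagate each source to the receiver with L = L_ref − 20·log₁₀(r/r_ref), then add intensities.
diesel generator: 90.0 − 20·log₁₀(23.6/1.9) = 90.0 − 21.88 = 68.12 dB(A).
blower: 86.7 − 20·log₁₀(12.5/1.9) = 86.7 − 16.36 = 70.34 dB(A).
CNC lathe: 88.0 − 20·log₁₀(14.5/1.9) = 88.0 − 17.65 = 70.35 dB(A).
Σ 10^(L/10) = 2.812e+07 → L_total = 10·log₁₀(2.812e+07) = 74.49 dB(A).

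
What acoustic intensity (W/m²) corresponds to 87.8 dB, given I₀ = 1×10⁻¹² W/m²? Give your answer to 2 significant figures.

0.00060 W/m²

I = I₀·10^(L/10) = 10⁻¹² × 10^(87.8/10) = 10^(-3.220).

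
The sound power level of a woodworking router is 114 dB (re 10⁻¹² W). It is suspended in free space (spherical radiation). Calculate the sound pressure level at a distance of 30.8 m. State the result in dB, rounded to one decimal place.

The power spreads over a sphere of area 4π·r², so L_p = L_w − 10·log₁₀(4π·r²).
4π·r² = 1.192e+04 m², 10·log₁₀ of that is 40.763 dB.
L_p = 114 − 40.763 = 73.24 dB.

73.2 dB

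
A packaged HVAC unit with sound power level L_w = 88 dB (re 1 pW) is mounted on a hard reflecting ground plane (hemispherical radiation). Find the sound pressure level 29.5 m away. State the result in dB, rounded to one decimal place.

The power spreads over a hemisphere of area 2π·r², so L_p = L_w − 10·log₁₀(2π·r²).
2π·r² = 5468 m², 10·log₁₀ of that is 37.378 dB.
L_p = 88 − 37.378 = 50.62 dB.

50.6 dB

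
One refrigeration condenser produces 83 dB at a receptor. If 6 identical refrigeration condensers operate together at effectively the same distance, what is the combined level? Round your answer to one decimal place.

90.8 dB

L_total = L₁ + 10·log₁₀ N for N identical incoherent sources.
L_total = 83 + 10·log₁₀(6) = 83 + 7.782 = 90.78 dB.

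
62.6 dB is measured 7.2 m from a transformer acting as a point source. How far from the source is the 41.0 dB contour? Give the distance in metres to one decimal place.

86.6 m

The 21.6 dB drop corresponds to a distance ratio of 10^(21.6/20) for a point source.
r₂ = 7.2·10^((62.6−41.0)/20) = 7.2·10^(21.6/20) = 86.56 m.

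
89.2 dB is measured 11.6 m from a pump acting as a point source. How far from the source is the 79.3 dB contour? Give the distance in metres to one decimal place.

36.3 m

The 9.9 dB drop corresponds to a distance ratio of 10^(9.9/20) for a point source.
r₂ = 11.6·10^((89.2−79.3)/20) = 11.6·10^(9.9/20) = 36.26 m.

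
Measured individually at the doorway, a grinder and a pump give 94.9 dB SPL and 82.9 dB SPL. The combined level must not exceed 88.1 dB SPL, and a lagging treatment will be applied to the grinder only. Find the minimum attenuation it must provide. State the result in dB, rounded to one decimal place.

The untreated sources together contribute 10^(82.9/10) = 1.950e+08, i.e. 82.90 dB SPL.
To meet 88.1 dB SPL overall, the treated grinder may contribute at most 10^(88.1/10) − 1.950e+08 = 4.507e+08, i.e. 86.54 dB SPL.
Required insertion loss = 94.9 − 86.54 = 8.36 dB.

8.4 dB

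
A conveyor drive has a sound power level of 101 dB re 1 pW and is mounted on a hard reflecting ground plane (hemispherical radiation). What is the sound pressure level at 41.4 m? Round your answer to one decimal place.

The power spreads over a hemisphere of area 2π·r², so L_p = L_w − 10·log₁₀(2π·r²).
2π·r² = 1.077e+04 m², 10·log₁₀ of that is 40.322 dB.
L_p = 101 − 40.322 = 60.68 dB.

60.7 dB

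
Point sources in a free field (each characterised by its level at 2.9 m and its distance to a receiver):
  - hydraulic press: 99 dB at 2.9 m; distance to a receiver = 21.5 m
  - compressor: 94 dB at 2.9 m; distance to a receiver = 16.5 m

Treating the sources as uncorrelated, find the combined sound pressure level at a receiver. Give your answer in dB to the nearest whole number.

83 dB

Apply inverse-square spreading to bring every level to the receiver, then sum 10^(L/10).
hydraulic press: 99 − 20·log₁₀(21.5/2.9) = 99 − 17.40 = 81.60 dB.
compressor: 94 − 20·log₁₀(16.5/2.9) = 94 − 15.10 = 78.90 dB.
Σ 10^(L/10) = 2.221e+08 → L_total = 10·log₁₀(2.221e+08) = 83.47 dB.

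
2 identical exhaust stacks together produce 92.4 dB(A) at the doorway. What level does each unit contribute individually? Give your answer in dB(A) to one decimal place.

89.4 dB(A)

For N identical incoherent sources L_total = L₁ + 10·log₁₀ N, so L₁ = 92.4 − 10·log₁₀(2) = 92.4 − 3.010.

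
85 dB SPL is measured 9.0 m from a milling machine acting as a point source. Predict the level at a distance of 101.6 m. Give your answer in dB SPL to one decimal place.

63.9 dB SPL

Point-source attenuation: ΔL = 20·log₁₀(r₂/r₁) = 20·log₁₀(101.6/9.0) = 21.053 dB.
L₂ = 85 − 20·log₁₀(101.6/9.0) = 85 − 21.053 = 63.95 dB SPL.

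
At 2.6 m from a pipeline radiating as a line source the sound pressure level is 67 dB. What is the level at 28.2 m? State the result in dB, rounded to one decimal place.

56.6 dB

For a line source, L₂ = L₁ − 10·log₁₀(r₂/r₁).
L₂ = 67 − 10·log₁₀(28.2/2.6) = 67 − 10.353 = 56.65 dB.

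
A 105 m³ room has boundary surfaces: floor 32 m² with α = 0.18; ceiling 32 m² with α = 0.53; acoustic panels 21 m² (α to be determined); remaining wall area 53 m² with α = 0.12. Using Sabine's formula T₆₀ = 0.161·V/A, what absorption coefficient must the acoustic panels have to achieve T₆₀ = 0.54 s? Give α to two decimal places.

0.11

Required total absorption A = 0.161·105/0.54 = 31.31 m².
Absorption from the other surfaces = 32·0.18 + 32·0.53 + 53·0.12 = 29.08 m², so the acoustic panels must supply 2.23 m² over 21 m².
α = 2.23/21 = 0.106.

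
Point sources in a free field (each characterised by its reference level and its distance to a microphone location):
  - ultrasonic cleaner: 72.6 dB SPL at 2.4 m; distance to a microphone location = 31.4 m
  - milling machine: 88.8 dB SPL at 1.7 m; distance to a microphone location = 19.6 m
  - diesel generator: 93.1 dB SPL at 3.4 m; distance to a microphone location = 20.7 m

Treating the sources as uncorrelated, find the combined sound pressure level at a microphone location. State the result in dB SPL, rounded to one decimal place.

77.8 dB SPL

First find each source's level at the receiver (point-source: −20·log₁₀(r/r_ref)), then combine on an intensity basis.
ultrasonic cleaner: 72.6 − 20·log₁₀(31.4/2.4) = 72.6 − 22.33 = 50.27 dB SPL.
milling machine: 88.8 − 20·log₁₀(19.6/1.7) = 88.8 − 21.24 = 67.56 dB SPL.
diesel generator: 93.1 − 20·log₁₀(20.7/3.4) = 93.1 − 15.69 = 77.41 dB SPL.
Σ 10^(L/10) = 6.090e+07 → L_total = 10·log₁₀(6.090e+07) = 77.85 dB SPL.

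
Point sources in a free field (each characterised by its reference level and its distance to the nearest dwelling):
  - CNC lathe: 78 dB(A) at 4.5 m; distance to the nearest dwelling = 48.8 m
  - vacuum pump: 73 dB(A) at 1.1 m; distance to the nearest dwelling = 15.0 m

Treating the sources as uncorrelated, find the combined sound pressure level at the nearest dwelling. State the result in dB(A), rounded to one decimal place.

Apply inverse-square spreading to bring every level to the receiver, then sum 10^(L/10).
CNC lathe: 78 − 20·log₁₀(48.8/4.5) = 78 − 20.70 = 57.30 dB(A).
vacuum pump: 73 − 20·log₁₀(15.0/1.1) = 73 − 22.69 = 50.31 dB(A).
Σ 10^(L/10) = 6.438e+05 → L_total = 10·log₁₀(6.438e+05) = 58.09 dB(A).

58.1 dB(A)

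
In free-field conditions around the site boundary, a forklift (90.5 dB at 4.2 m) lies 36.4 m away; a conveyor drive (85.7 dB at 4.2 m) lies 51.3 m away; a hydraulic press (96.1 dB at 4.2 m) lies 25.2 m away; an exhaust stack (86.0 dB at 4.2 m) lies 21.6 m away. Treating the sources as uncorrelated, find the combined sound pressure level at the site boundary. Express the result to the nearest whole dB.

First find each source's level at the receiver (point-source: −20·log₁₀(r/r_ref)), then combine on an intensity basis.
forklift: 90.5 − 20·log₁₀(36.4/4.2) = 90.5 − 18.76 = 71.74 dB.
conveyor drive: 85.7 − 20·log₁₀(51.3/4.2) = 85.7 − 21.74 = 63.96 dB.
hydraulic press: 96.1 − 20·log₁₀(25.2/4.2) = 96.1 − 15.56 = 80.54 dB.
exhaust stack: 86.0 − 20·log₁₀(21.6/4.2) = 86.0 − 14.22 = 71.78 dB.
Σ 10^(L/10) = 1.456e+08 → L_total = 10·log₁₀(1.456e+08) = 81.63 dB.

82 dB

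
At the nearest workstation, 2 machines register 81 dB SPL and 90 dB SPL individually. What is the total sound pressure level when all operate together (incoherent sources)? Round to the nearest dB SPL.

91 dB SPL

Incoherent sources combine by intensity addition: L_total = 10·log₁₀(Σ 10^(L_i/10)).
Σ 10^(L/10) = 10^(81/10) + 10^(90/10) = 1.126e+09.
L_total = 10·log₁₀(1.126e+09) = 90.51 dB SPL.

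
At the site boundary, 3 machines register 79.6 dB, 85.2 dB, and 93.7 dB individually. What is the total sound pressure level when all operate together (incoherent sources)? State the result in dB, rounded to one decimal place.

For uncorrelated sources the intensities add, so convert each level to linear form, sum, and take 10·log₁₀ of the total.
Σ 10^(L/10) = 10^(79.6/10) + 10^(85.2/10) + 10^(93.7/10) = 2.767e+09.
L_total = 10·log₁₀(2.767e+09) = 94.42 dB.

94.4 dB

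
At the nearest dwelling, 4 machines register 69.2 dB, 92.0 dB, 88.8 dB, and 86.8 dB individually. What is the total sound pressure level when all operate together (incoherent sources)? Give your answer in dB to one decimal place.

94.5 dB

For uncorrelated sources the intensities add, so convert each level to linear form, sum, and take 10·log₁₀ of the total.
Σ 10^(L/10) = 10^(69.2/10) + 10^(92.0/10) + 10^(88.8/10) + 10^(86.8/10) = 2.830e+09.
L_total = 10·log₁₀(2.830e+09) = 94.52 dB.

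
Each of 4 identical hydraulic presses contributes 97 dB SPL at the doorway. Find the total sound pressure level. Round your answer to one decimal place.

N identical incoherent sources raise the level by 10·log₁₀ N.
L_total = 97 + 10·log₁₀(4) = 97 + 6.021 = 103.02 dB SPL.

103.0 dB SPL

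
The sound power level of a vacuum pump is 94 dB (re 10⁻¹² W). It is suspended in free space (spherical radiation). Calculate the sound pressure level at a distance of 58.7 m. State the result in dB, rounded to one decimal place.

47.6 dB

The power spreads over a sphere of area 4π·r², so L_p = L_w − 10·log₁₀(4π·r²).
4π·r² = 4.33e+04 m², 10·log₁₀ of that is 46.365 dB.
L_p = 94 − 46.365 = 47.64 dB.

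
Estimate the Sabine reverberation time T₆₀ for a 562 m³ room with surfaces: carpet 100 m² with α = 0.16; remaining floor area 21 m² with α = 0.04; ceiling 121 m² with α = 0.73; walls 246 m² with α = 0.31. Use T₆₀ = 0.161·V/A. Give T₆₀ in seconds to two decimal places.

A = Σ Sᵢαᵢ = 100·0.16 + 21·0.04 + 121·0.73 + 246·0.31 = 181.43 m².
T₆₀ = 0.161 × 562 / 181.43 = 0.499 s.

0.50 s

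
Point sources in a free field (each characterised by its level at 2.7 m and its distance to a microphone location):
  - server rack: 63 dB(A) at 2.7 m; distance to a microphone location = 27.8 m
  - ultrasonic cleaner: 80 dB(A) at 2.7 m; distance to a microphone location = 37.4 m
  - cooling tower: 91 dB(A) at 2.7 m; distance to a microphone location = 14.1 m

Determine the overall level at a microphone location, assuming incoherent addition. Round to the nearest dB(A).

Apply inverse-square spreading to bring every level to the receiver, then sum 10^(L/10).
server rack: 63 − 20·log₁₀(27.8/2.7) = 63 − 20.25 = 42.75 dB(A).
ultrasonic cleaner: 80 − 20·log₁₀(37.4/2.7) = 80 − 22.83 = 57.17 dB(A).
cooling tower: 91 − 20·log₁₀(14.1/2.7) = 91 − 14.36 = 76.64 dB(A).
Σ 10^(L/10) = 4.670e+07 → L_total = 10·log₁₀(4.670e+07) = 76.69 dB(A).

77 dB(A)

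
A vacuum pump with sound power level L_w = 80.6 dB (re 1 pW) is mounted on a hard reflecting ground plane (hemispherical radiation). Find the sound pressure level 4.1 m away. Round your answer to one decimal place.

L_p = L_w − 10·log₁₀(2π·r²) with r = 4.1 m.
2π·r² = 105.6 m², 10·log₁₀ of that is 20.237 dB.
L_p = 80.6 − 20.237 = 60.36 dB.

60.4 dB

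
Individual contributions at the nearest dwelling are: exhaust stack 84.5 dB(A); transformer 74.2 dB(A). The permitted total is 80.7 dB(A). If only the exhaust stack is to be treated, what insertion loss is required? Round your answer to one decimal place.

The untreated sources together contribute 10^(74.2/10) = 2.630e+07, i.e. 74.20 dB(A).
The limit corresponds to 10^(80.7/10) = 1.175e+08; subtracting the fixed part leaves 9.119e+07 for the exhaust stack, i.e. 79.60 dB(A).
Required insertion loss = 84.5 − 79.60 = 4.90 dB.

4.9 dB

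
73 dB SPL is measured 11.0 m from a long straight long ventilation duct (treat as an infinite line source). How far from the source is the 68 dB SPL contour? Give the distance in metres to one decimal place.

34.8 m

Line-source spreading drops the level by 10·log₁₀(r₂/r₁); inverting, r₂/r₁ = 10^(ΔL/10).
r₂ = 11.0·10^((73−68)/10) = 11.0·10^(5.0/10) = 34.79 m.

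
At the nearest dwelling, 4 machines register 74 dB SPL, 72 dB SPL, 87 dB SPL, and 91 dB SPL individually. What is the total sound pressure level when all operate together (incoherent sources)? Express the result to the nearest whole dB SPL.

Incoherent sources combine by intensity addition: L_total = 10·log₁₀(Σ 10^(L_i/10)).
Σ 10^(L/10) = 10^(74/10) + 10^(72/10) + 10^(87/10) + 10^(91/10) = 1.801e+09.
L_total = 10·log₁₀(1.801e+09) = 92.56 dB SPL.

93 dB SPL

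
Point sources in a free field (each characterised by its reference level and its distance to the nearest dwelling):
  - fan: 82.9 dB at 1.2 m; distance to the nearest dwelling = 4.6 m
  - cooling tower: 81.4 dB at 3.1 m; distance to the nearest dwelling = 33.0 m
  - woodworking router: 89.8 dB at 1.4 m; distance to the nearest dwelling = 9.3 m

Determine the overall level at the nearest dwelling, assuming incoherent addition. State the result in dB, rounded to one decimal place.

75.6 dB

Apply inverse-square spreading to bring every level to the receiver, then sum 10^(L/10).
fan: 82.9 − 20·log₁₀(4.6/1.2) = 82.9 − 11.67 = 71.23 dB.
cooling tower: 81.4 − 20·log₁₀(33.0/3.1) = 81.4 − 20.54 = 60.86 dB.
woodworking router: 89.8 − 20·log₁₀(9.3/1.4) = 89.8 − 16.45 = 73.35 dB.
Σ 10^(L/10) = 3.613e+07 → L_total = 10·log₁₀(3.613e+07) = 75.58 dB.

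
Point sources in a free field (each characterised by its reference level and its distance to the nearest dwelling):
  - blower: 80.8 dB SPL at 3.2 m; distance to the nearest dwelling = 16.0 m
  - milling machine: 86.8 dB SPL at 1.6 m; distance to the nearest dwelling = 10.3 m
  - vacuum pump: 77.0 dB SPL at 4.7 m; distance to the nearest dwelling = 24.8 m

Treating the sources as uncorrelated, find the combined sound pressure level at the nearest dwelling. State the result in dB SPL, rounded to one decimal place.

72.6 dB SPL

Propagate each source to the receiver with L = L_ref − 20·log₁₀(r/r_ref), then add intensities.
blower: 80.8 − 20·log₁₀(16.0/3.2) = 80.8 − 13.98 = 66.82 dB SPL.
milling machine: 86.8 − 20·log₁₀(10.3/1.6) = 86.8 − 16.17 = 70.63 dB SPL.
vacuum pump: 77.0 − 20·log₁₀(24.8/4.7) = 77.0 − 14.45 = 62.55 dB SPL.
Σ 10^(L/10) = 1.816e+07 → L_total = 10·log₁₀(1.816e+07) = 72.59 dB SPL.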